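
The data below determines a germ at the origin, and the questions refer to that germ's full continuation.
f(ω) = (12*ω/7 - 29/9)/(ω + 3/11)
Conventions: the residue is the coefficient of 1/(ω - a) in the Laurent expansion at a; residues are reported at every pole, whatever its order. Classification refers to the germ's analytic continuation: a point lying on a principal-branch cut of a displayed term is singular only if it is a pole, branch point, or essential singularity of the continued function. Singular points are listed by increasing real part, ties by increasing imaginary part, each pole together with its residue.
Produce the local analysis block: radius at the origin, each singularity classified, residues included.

Denominator factor (ω + 3/11): pole of order 1 at -3/11, modulus 3/11.
The radius of convergence is the smallest modulus among the singular points: 3/11.
At the order-1 pole -3/11 set g(ω) = (ω - (-3/11))*f(ω) = 12*ω/7 - 29/9.
Simple pole: residue = g(a) at a = -3/11, which is -2557/693.

Radius of convergence at 0: 3/11.
At -3/11: a pole of order 1; residue -2557/693.


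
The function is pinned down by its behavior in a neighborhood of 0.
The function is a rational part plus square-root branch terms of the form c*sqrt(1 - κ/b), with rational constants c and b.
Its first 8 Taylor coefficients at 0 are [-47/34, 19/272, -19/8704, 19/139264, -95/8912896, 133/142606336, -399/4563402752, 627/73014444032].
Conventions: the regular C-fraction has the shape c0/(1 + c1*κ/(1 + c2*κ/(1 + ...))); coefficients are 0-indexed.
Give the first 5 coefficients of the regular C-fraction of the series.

The regular C-fraction coefficients are [-47/34, 19/376, -29/1504, -47/928, 105/928].

Taylor coefficients (read off): a_0 = -47/34, a_1 = 19/272, a_2 = -19/8704, a_3 = 19/139264, a_4 = -95/8912896.
c0 = a_0 = -47/34. Peel one level at a time: if S = 1 + c*κ/S' with S'(0) = 1, then c is the κ-coefficient of S and S' = c*κ/(S - 1).
S_1 = c0/f = 1 + (19/376)*κ + (551/565504)*κ^2 + ...; c1 = 19/376.
S_2 = c1*κ/(S_1 - 1) = 1 + (-29/1504)*κ + (-1/1024)*κ^2 + ...; c2 = -29/1504.
S_3 = c2*κ/(S_2 - 1) = 1 + (-47/928)*κ + (4935/861184)*κ^2 + ...; c3 = -47/928.
S_4 = c3*κ/(S_3 - 1) = 1 + (105/928)*κ + ...; c4 = 105/928.


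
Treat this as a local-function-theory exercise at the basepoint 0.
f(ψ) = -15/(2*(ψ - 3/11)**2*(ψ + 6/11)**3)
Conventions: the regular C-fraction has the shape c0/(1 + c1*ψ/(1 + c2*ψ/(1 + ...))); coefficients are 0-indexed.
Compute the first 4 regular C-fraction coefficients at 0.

Taylor coefficients (expand at 0): a_0 = -805255/1296, a_1 = -8857805/7776, a_2 = -97435855/7776, a_3 = -5358972025/139968.
c0 = a_0 = -805255/1296. Peel one level at a time: if S = 1 + c*ψ/S' with S'(0) = 1, then c is the ψ-coefficient of S and S' = c*ψ/(S - 1).
S_1 = c0/f = 1 + (-11/6)*ψ + (-605/36)*ψ^2 + ...; c1 = -11/6.
S_2 = c1*ψ/(S_1 - 1) = 1 + (-55/6)*ψ + (1573/18)*ψ^2 + ...; c2 = -55/6.
S_3 = c2*ψ/(S_2 - 1) = 1 + (143/15)*ψ + ...; c3 = 143/15.

The regular C-fraction coefficients are [-805255/1296, -11/6, -55/6, 143/15].


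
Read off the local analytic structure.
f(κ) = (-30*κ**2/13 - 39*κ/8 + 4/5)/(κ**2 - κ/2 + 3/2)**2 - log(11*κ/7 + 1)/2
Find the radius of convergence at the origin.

Denominator factor (κ**2 - κ/2 + 3/2)^2: discriminant -23/4, complex-conjugate roots (1/4) + ((1/4)*sqrt(23))*i and (1/4) - ((1/4)*sqrt(23))*i; poles of order 2, moduli (1/2)*sqrt(6) and (1/2)*sqrt(6).
Branch term (-1/2)*log(1 - κ/(-7/11)): its argument vanishes at κ = -7/11, a logarithmic branch point, modulus 7/11.
The radius of convergence is the smallest modulus among the singular points: 7/11.

The radius of convergence is 7/11.


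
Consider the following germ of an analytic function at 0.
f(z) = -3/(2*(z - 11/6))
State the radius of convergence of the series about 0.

Denominator factor (z - 11/6): pole of order 1 at 11/6, modulus 11/6.
The radius of convergence is the smallest modulus among the singular points: 11/6.

The radius of convergence is 11/6.


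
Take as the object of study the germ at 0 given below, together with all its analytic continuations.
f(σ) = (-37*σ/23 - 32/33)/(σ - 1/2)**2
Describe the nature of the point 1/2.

The denominator factor σ - 1/2 vanishes at 1/2 and appears to the power 2; the numerator there equals -2693/1518, nonzero, and no other factor vanishes.
Hence a pole whose order is the multiplicity, 2.

The point is a pole of order 2.


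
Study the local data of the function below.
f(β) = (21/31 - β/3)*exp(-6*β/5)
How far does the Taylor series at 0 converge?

The radius of convergence is infinite.

The factor exp(-6*β/5) is entire and contributes no finite singular point.
The polynomial part has no poles.
No finite singular points: the Taylor series at 0 converges everywhere.


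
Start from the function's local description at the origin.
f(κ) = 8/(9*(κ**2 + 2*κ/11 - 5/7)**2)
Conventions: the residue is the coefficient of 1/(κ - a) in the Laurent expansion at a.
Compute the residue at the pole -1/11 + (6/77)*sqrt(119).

The residue is -(9317/280908)*sqrt(119).

The factor κ**2 + 2*κ/11 - 5/7 splits as (κ - a)(κ - a') with a = -1/11 + (6/77)*sqrt(119), a' = -1/11 - (6/77)*sqrt(119). At the order-2 pole a set g(κ) = (κ - a)^2*f(κ) = [8/9] / (κ - a')^2.
Order-2 pole: residue = g'(a); g'(-1/11 + (6/77)*sqrt(119)) = -(9317/280908)*sqrt(119), so the residue is -(9317/280908)*sqrt(119).


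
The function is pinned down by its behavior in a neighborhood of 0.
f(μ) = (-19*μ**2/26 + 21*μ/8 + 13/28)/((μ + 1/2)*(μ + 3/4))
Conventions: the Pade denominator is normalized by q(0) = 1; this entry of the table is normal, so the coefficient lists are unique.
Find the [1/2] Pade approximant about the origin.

The Pade approximant has numerator coefficients [26/21, 40361/5559]; denominator coefficients [1, 256094/72267, 3525296/939471].

Taylor coefficients needed (expand at 0): a_0 = 26/21, a_1 = 181/63, a_2 = -36430/2457, a_3 = 307828/7371.
Write the denominator as Q(μ) = 1 + q1*μ + q2*μ^2. Requiring Q*f - P = O(μ^4) with deg P <= 1 kills the coefficients of μ^2..μ^3 in Q*f:
  μ^2: a_2 + q1*a_1 + q2*a_0 = 0, i.e. -36430/2457 + (181/63)*q1 + (26/21)*q2 = 0.
  μ^3: a_3 + q1*a_2 + q2*a_1 = 0, i.e. 307828/7371 + (-36430/2457)*q1 + (181/63)*q2 = 0.
Solving this linear system: q1 = 256094/72267, q2 = 3525296/939471.
The numerator is Q*f truncated at degree 1: P0 = a_0 = 26/21; P1 = a_1 + q1*a_0 = 40361/5559.


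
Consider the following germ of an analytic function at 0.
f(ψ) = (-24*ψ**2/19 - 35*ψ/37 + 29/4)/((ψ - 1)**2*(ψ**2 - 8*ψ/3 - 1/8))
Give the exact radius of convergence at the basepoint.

The radius of convergence is -4/3 + (1/12)*sqrt(274).

Denominator factor (ψ - 1)^2: pole of order 2 at 1, modulus 1.
Denominator factor (ψ**2 - 8*ψ/3 - 1/8): discriminant 137/18, real irrational roots 4/3 + (1/12)*sqrt(274) and 4/3 - (1/12)*sqrt(274); poles of order 1, moduli 4/3 + (1/12)*sqrt(274) and -4/3 + (1/12)*sqrt(274).
The radius of convergence is the smallest modulus among the singular points: -4/3 + (1/12)*sqrt(274).


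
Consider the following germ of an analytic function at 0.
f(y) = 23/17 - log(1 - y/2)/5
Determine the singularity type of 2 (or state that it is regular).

The point is a logarithmic branch point.

The term (-1/5)*log(1 - y/(2)) has argument 1 - 2/(2) = 0 at 2: a logarithmic (infinitely-sheeted) branch point; the remaining terms are analytic or single-valued there.


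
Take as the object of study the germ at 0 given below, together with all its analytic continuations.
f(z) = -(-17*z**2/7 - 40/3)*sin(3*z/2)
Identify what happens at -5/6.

There is no denominator, hence no pole anywhere.
The factor -sin(3*z/2) is entire.
So the germ continues analytically to -5/6.

The point is a regular point.


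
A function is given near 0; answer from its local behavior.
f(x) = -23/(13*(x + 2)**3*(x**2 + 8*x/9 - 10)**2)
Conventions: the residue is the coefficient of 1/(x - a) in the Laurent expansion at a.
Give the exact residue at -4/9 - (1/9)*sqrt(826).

The residue is 240327/22295000 + (112299777/310435580000)*sqrt(826).

The factor x**2 + 8*x/9 - 10 splits as (x - a)(x - a') with a = -4/9 - (1/9)*sqrt(826), a' = -4/9 + (1/9)*sqrt(826). At the order-2 pole a set g(x) = (x - a)^2*f(x) = [-23/(13*(x + 2)**3)] / (x - a')^2.
Order-2 pole: residue = g'(a); g'(-4/9 - (1/9)*sqrt(826)) = 240327/22295000 + (112299777/310435580000)*sqrt(826), so the residue is 240327/22295000 + (112299777/310435580000)*sqrt(826).


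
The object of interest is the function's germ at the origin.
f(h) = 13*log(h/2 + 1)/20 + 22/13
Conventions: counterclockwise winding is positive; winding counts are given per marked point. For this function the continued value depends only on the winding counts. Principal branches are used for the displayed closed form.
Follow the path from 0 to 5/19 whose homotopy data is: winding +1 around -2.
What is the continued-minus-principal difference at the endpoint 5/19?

Continued minus principal equals (13/10)*pi*i.

The rational part is single-valued and drops out of the difference; each branch term changes only by its own monodromy.
(13/20)*log(1 - h/(-2)): each positive loop around -2 adds 2*pi*i to the log, so winding +1 contributes (13/20)*(1)*2*pi*i = (13/10)*pi*i.
Summing the contributions at h = 5/19 gives (13/10)*pi*i.


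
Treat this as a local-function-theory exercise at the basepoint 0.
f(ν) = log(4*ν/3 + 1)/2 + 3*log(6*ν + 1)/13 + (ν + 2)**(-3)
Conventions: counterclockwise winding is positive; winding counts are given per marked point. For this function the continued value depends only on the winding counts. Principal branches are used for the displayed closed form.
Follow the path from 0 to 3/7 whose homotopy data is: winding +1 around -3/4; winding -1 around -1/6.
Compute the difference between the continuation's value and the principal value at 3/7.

Continued minus principal equals (7/13)*pi*i.

The rational part is single-valued and drops out of the difference; each branch term changes only by its own monodromy.
(1/2)*log(1 - ν/(-3/4)): each positive loop around -3/4 adds 2*pi*i to the log, so winding +1 contributes (1/2)*(1)*2*pi*i = pi*i.
(3/13)*log(1 - ν/(-1/6)): each positive loop around -1/6 adds 2*pi*i to the log, so winding -1 contributes (3/13)*(-1)*2*pi*i = -(6/13)*pi*i.
Summing the contributions at ν = 3/7 gives (7/13)*pi*i.


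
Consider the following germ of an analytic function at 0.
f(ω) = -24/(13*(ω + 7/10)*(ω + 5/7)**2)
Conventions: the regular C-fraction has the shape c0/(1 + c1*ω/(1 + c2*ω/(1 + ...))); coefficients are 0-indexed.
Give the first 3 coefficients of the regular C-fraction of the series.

The regular C-fraction coefficients are [-336/65, 148/35, -1043/740].

Taylor coefficients (expand at 0): a_0 = -336/65, a_1 = 7104/325, a_2 = -700944/11375.
c0 = a_0 = -336/65. Peel one level at a time: if S = 1 + c*ω/S' with S'(0) = 1, then c is the ω-coefficient of S and S' = c*ω/(S - 1).
S_1 = c0/f = 1 + (148/35)*ω + (149/25)*ω^2 + ...; c1 = 148/35.
S_2 = c1*ω/(S_1 - 1) = 1 + (-1043/740)*ω + ...; c2 = -1043/740.


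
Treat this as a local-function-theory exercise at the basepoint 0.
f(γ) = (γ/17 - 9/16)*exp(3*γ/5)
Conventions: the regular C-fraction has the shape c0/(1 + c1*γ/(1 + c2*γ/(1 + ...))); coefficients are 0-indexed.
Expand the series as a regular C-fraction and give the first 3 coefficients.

The regular C-fraction coefficients are [-9/16, -379/765, 150041/579870].

Taylor coefficients (expand at 0): a_0 = -9/16, a_1 = -379/1360, a_2 = -897/13600.
c0 = a_0 = -9/16. Peel one level at a time: if S = 1 + c*γ/S' with S'(0) = 1, then c is the γ-coefficient of S and S' = c*γ/(S - 1).
S_1 = c0/f = 1 + (-379/765)*γ + (150041/1170450)*γ^2 + ...; c1 = -379/765.
S_2 = c1*γ/(S_1 - 1) = 1 + (150041/579870)*γ + ...; c2 = 150041/579870.


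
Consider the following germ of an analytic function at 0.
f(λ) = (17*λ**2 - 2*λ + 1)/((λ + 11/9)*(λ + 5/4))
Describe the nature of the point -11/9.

The point is a pole of order 1.

The denominator factor λ + 11/9 vanishes at -11/9 and appears to the power 1; the numerator there equals 2336/81, nonzero, and no other factor vanishes.
Hence a pole whose order is the multiplicity, 1.


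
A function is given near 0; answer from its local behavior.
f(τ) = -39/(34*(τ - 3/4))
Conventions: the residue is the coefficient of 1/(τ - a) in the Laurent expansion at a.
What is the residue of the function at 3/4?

At the order-1 pole 3/4 set g(τ) = (τ - (3/4))*f(τ) = -39/34.
Simple pole: residue = g(a) at a = 3/4, which is -39/34.

The residue is -39/34.


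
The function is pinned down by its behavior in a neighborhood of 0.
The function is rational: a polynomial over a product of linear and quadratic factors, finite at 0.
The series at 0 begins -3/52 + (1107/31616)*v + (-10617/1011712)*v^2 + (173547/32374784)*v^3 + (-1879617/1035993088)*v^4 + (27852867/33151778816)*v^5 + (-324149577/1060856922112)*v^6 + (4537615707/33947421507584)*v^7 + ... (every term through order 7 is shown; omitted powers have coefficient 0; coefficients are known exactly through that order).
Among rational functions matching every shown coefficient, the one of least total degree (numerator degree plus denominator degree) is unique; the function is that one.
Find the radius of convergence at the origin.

The radius of convergence is -3/8 + (1/8)*sqrt(521).

No rational of total degree below 3 reproduces all 8 coefficients; solving the [1/2] Pade equations on them gives f(v) = (6/13 - 9*v/38)/(v**2 - 3*v/4 - 8), whose expansion matches every shown term.
Denominator factor (v**2 - 3*v/4 - 8): discriminant 521/16, real irrational roots 3/8 + (1/8)*sqrt(521) and 3/8 - (1/8)*sqrt(521); poles of order 1, moduli 3/8 + (1/8)*sqrt(521) and -3/8 + (1/8)*sqrt(521).
The radius of convergence is the smallest modulus among the singular points: -3/8 + (1/8)*sqrt(521).


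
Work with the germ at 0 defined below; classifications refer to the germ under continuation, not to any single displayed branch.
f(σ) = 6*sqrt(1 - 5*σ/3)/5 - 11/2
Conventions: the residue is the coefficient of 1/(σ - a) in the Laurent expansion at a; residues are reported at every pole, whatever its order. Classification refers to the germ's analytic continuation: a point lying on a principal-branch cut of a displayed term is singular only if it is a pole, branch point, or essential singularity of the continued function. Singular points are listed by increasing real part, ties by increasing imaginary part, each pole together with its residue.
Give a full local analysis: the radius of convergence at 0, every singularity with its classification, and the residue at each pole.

Branch term (6/5)*sqrt(1 - σ/(3/5)): its argument vanishes at σ = 3/5, a square-root branch point, modulus 3/5.
The radius of convergence is the smallest modulus among the singular points: 3/5.

Radius of convergence at 0: 3/5.
At 3/5: an algebraic (square-root) branch point.


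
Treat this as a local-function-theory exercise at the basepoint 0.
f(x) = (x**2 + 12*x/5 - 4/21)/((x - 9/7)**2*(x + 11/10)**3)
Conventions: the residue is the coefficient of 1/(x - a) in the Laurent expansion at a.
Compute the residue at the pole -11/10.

The residue is 42845600/777796321.

At the order-3 pole -11/10 set g(x) = (x - (-11/10))^3*f(x) = (x**2 + 12*x/5 - 4/21)/(x - 9/7)**2.
Order-3 pole: residue = g''(a)/2; g''(-11/10) = 85691200/777796321, so the residue is 42845600/777796321.


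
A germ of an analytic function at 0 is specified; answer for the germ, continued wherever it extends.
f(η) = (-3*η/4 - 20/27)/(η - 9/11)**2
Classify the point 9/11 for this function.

The point is a pole of order 2.

The denominator factor η - 9/11 vanishes at 9/11 and appears to the power 2; the numerator there equals -1609/1188, nonzero, and no other factor vanishes.
Hence a pole whose order is the multiplicity, 2.


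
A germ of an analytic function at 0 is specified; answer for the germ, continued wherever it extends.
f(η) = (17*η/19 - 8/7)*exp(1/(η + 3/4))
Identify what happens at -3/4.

The point is an essential singularity.

The exponent 1/(η - (-3/4)) has a pole at -3/4, so exp(1/(η - (-3/4))) takes every nonzero value near it: an essential singularity (not a pole of any order).


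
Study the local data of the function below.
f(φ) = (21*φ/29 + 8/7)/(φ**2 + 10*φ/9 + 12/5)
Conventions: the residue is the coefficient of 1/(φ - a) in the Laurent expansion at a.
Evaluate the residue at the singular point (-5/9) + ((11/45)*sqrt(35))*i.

The factor φ**2 + 10*φ/9 + 12/5 splits as (φ - a)(φ - a') with a = (-5/9) + ((11/45)*sqrt(35))*i, a' = (-5/9) - ((11/45)*sqrt(35))*i. At the order-1 pole a set g(φ) = (φ - a)*f(φ) = [21*φ/29 + 8/7] / (φ - a').
Simple pole: residue = g(a) at a = (-5/9) + ((11/45)*sqrt(35))*i, which is (21/58) - ((123/2842)*sqrt(35))*i.

The residue is (21/58) - ((123/2842)*sqrt(35))*i.


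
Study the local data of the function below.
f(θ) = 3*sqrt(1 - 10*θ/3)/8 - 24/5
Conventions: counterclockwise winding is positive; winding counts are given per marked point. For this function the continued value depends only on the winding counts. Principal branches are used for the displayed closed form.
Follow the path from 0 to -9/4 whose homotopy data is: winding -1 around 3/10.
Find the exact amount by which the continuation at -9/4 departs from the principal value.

The rational part is single-valued and drops out of the difference; each branch term changes only by its own monodromy.
(3/8)*sqrt(1 - θ/(3/10)): winding -1 is odd, the square root flips sign, contributing -2*(3/8)*sqrt(1 - (-9/4)/(3/10)) = -2*(3/8)*sqrt(17/2) = -(3/8)*sqrt(34).
Summing the contributions at θ = -9/4 gives -(3/8)*sqrt(34).

Continued minus principal equals -(3/8)*sqrt(34).


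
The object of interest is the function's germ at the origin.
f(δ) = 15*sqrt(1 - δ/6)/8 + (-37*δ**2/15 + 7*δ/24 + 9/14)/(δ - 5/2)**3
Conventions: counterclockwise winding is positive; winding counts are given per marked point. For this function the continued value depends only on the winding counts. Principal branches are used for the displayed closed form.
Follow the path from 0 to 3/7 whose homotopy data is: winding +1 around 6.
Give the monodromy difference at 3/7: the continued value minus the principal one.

Continued minus principal equals -(15/56)*sqrt(182).

The rational part is single-valued and drops out of the difference; each branch term changes only by its own monodromy.
(15/8)*sqrt(1 - δ/(6)): winding +1 is odd, the square root flips sign, contributing -2*(15/8)*sqrt(1 - (3/7)/(6)) = -2*(15/8)*sqrt(13/14) = -(15/56)*sqrt(182).
Summing the contributions at δ = 3/7 gives -(15/56)*sqrt(182).


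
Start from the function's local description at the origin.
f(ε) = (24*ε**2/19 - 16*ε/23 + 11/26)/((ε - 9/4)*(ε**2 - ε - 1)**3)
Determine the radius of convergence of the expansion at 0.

The radius of convergence is -1/2 + (1/2)*sqrt(5).

Denominator factor (ε**2 - ε - 1)^3: discriminant 5, real irrational roots 1/2 + (1/2)*sqrt(5) and 1/2 - (1/2)*sqrt(5); poles of order 3, moduli 1/2 + (1/2)*sqrt(5) and -1/2 + (1/2)*sqrt(5).
Denominator factor (ε - 9/4): pole of order 1 at 9/4, modulus 9/4.
The radius of convergence is the smallest modulus among the singular points: -1/2 + (1/2)*sqrt(5).


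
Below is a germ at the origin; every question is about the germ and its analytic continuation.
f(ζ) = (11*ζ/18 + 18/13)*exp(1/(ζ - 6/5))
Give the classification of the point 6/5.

The point is an essential singularity.

The exponent 1/(ζ - (6/5)) has a pole at 6/5, so exp(1/(ζ - (6/5))) takes every nonzero value near it: an essential singularity (not a pole of any order).


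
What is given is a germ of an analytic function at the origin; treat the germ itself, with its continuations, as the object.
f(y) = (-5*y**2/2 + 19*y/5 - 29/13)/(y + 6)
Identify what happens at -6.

The point is a pole of order 1.

The denominator factor y + 6 vanishes at -6 and appears to the power 1; the numerator there equals -7477/65, nonzero, and no other factor vanishes.
Hence a pole whose order is the multiplicity, 1.


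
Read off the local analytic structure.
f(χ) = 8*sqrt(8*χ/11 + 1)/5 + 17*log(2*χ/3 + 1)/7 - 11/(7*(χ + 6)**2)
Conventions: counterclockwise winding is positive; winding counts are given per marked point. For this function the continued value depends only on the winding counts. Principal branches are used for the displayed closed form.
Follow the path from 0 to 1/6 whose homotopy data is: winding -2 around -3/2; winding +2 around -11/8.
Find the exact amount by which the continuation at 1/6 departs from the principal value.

Continued minus principal equals -(68/7)*pi*i.

The rational part is single-valued and drops out of the difference; each branch term changes only by its own monodromy.
(17/7)*log(1 - χ/(-3/2)): each positive loop around -3/2 adds 2*pi*i to the log, so winding -2 contributes (17/7)*(-2)*2*pi*i = -(68/7)*pi*i.
(8/5)*sqrt(1 - χ/(-11/8)): winding +2 is even, the square root returns to the same sheet, contribution 0.
Summing the contributions at χ = 1/6 gives -(68/7)*pi*i.


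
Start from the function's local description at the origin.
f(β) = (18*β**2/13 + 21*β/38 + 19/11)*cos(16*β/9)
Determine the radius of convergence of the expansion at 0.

The factor cos(16*β/9) is entire and contributes no finite singular point.
The polynomial part has no poles.
No finite singular points: the Taylor series at 0 converges everywhere.

The radius of convergence is infinite.


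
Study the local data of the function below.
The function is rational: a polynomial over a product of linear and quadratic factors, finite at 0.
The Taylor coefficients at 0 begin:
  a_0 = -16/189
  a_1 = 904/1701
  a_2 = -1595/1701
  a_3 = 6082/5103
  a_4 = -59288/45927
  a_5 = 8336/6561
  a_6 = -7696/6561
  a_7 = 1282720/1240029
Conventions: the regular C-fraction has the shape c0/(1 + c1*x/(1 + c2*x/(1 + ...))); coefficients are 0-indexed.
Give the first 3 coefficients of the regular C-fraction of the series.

Taylor coefficients (read off): a_0 = -16/189, a_1 = 904/1701, a_2 = -1595/1701.
c0 = a_0 = -16/189. Peel one level at a time: if S = 1 + c*x/S' with S'(0) = 1, then c is the x-coefficient of S and S' = c*x/(S - 1).
S_1 = c0/f = 1 + (113/18)*x + (36721/1296)*x^2 + ...; c1 = 113/18.
S_2 = c1*x/(S_1 - 1) = 1 + (-36721/8136)*x + ...; c2 = -36721/8136.

The regular C-fraction coefficients are [-16/189, 113/18, -36721/8136].


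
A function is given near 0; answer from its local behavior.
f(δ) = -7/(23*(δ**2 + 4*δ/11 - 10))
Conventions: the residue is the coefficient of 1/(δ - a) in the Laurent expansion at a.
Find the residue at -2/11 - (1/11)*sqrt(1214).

The factor δ**2 + 4*δ/11 - 10 splits as (δ - a)(δ - a') with a = -2/11 - (1/11)*sqrt(1214), a' = -2/11 + (1/11)*sqrt(1214). At the order-1 pole a set g(δ) = (δ - a)*f(δ) = [-7/23] / (δ - a').
Simple pole: residue = g(a) at a = -2/11 - (1/11)*sqrt(1214), which is (77/55844)*sqrt(1214).

The residue is (77/55844)*sqrt(1214).


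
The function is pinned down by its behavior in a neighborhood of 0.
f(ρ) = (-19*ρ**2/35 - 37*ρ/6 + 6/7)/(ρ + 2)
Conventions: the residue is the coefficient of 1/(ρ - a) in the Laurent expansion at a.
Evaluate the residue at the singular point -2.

The residue is 1157/105.

At the order-1 pole -2 set g(ρ) = (ρ - (-2))*f(ρ) = -19*ρ**2/35 - 37*ρ/6 + 6/7.
Simple pole: residue = g(a) at a = -2, which is 1157/105.


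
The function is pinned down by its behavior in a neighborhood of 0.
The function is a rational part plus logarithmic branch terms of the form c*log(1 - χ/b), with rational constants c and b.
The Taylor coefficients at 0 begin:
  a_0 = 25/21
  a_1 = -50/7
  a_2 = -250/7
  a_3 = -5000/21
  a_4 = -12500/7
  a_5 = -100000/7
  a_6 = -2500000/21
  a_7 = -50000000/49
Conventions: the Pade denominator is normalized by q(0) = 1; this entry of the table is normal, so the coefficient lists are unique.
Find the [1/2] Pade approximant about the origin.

Taylor coefficients needed (read off): a_0 = 25/21, a_1 = -50/7, a_2 = -250/7, a_3 = -5000/21.
Write the denominator as Q(χ) = 1 + q1*χ + q2*χ^2. Requiring Q*f - P = O(χ^4) with deg P <= 1 kills the coefficients of χ^2..χ^3 in Q*f:
  χ^2: a_2 + q1*a_1 + q2*a_0 = 0, i.e. -250/7 + (-50/7)*q1 + (25/21)*q2 = 0.
  χ^3: a_3 + q1*a_2 + q2*a_1 = 0, i.e. -5000/21 + (-250/7)*q1 + (-50/7)*q2 = 0.
Solving this linear system: q1 = -190/33, q2 = -50/11.
The numerator is Q*f truncated at degree 1: P0 = a_0 = 25/21; P1 = a_1 + q1*a_0 = -9700/693.

The Pade approximant has numerator coefficients [25/21, -9700/693]; denominator coefficients [1, -190/33, -50/11].


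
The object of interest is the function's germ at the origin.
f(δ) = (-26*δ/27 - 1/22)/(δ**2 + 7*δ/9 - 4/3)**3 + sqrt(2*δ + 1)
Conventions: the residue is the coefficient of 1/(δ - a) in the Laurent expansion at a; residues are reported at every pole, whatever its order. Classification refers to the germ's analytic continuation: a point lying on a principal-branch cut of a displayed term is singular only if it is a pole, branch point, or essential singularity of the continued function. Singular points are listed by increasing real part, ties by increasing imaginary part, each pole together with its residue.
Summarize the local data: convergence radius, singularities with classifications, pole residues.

Denominator factor (δ**2 + 7*δ/9 - 4/3)^3: discriminant 481/81, real irrational roots -7/18 + (1/18)*sqrt(481) and -7/18 - (1/18)*sqrt(481); poles of order 3, moduli -7/18 + (1/18)*sqrt(481) and 7/18 + (1/18)*sqrt(481).
Branch term (1)*sqrt(1 - δ/(-1/2)): its argument vanishes at δ = -1/2, a square-root branch point, modulus 1/2.
The radius of convergence is the smallest modulus among the singular points: 1/2.
The branch term is analytic at -7/18 - (1/18)*sqrt(481) and contributes nothing to the residue; only the rational part matters.
The factor δ**2 + 7*δ/9 - 4/3 splits as (δ - a)(δ - a') with a = -7/18 - (1/18)*sqrt(481), a' = -7/18 + (1/18)*sqrt(481). At the order-3 pole a set g(δ) = (δ - a)^3*(rational part) = [-26*δ/27 - 1/22] / (δ - a')^3.
Order-3 pole: residue = g''(a)/2; g''(-7/18 - (1/18)*sqrt(481)) = -(2564622/1224131051)*sqrt(481), so the residue is -(1282311/1224131051)*sqrt(481).
The branch term is analytic at -7/18 + (1/18)*sqrt(481) and contributes nothing to the residue; only the rational part matters.
The factor δ**2 + 7*δ/9 - 4/3 splits as (δ - a)(δ - a') with a = -7/18 + (1/18)*sqrt(481), a' = -7/18 - (1/18)*sqrt(481). At the order-3 pole a set g(δ) = (δ - a)^3*(rational part) = [-26*δ/27 - 1/22] / (δ - a')^3.
Order-3 pole: residue = g''(a)/2; g''(-7/18 + (1/18)*sqrt(481)) = (2564622/1224131051)*sqrt(481), so the residue is (1282311/1224131051)*sqrt(481).
List the singular points by increasing real part (a conjugate pair: the negative imaginary part first).

Radius of convergence at 0: 1/2.
At -7/18 - (1/18)*sqrt(481): a pole of order 3; residue -(1282311/1224131051)*sqrt(481).
At -1/2: an algebraic (square-root) branch point.
At -7/18 + (1/18)*sqrt(481): a pole of order 3; residue (1282311/1224131051)*sqrt(481).


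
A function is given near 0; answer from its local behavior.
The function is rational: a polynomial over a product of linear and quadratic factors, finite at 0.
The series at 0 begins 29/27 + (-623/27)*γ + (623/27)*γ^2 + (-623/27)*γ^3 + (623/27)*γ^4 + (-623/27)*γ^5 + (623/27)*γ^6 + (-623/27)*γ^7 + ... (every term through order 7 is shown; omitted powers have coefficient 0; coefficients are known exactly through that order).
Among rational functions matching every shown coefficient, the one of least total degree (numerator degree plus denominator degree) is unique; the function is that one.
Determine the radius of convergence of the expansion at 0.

The radius of convergence is 1.

No rational of total degree below 2 reproduces all 8 coefficients; solving the [1/1] Pade equations on them gives f(γ) = (29/27 - 22*γ)/(γ + 1), whose expansion matches every shown term.
Denominator factor (γ + 1): pole of order 1 at -1, modulus 1.
The radius of convergence is the smallest modulus among the singular points: 1.


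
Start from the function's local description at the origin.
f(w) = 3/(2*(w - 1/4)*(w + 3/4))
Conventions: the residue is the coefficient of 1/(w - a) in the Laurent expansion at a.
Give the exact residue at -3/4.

At the order-1 pole -3/4 set g(w) = (w - (-3/4))*f(w) = 3/(2*(w - 1/4)).
Simple pole: residue = g(a) at a = -3/4, which is -3/2.

The residue is -3/2.


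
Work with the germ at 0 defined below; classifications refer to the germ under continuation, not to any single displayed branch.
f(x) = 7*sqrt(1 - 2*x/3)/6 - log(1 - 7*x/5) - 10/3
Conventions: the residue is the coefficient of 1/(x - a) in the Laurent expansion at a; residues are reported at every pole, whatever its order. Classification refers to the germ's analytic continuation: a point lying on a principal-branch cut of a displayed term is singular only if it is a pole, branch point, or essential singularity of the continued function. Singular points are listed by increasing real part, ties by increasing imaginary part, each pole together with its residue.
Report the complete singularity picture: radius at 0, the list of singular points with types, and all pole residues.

Branch term (7/6)*sqrt(1 - x/(3/2)): its argument vanishes at x = 3/2, a square-root branch point, modulus 3/2.
Branch term (-1)*log(1 - x/(5/7)): its argument vanishes at x = 5/7, a logarithmic branch point, modulus 5/7.
The radius of convergence is the smallest modulus among the singular points: 5/7.
List the singular points by increasing real part (a conjugate pair: the negative imaginary part first).

Radius of convergence at 0: 5/7.
At 5/7: a logarithmic branch point.
At 3/2: an algebraic (square-root) branch point.


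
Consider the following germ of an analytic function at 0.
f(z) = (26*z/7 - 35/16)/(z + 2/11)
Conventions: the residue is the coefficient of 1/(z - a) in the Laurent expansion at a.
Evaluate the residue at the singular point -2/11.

The residue is -3527/1232.

At the order-1 pole -2/11 set g(z) = (z - (-2/11))*f(z) = 26*z/7 - 35/16.
Simple pole: residue = g(a) at a = -2/11, which is -3527/1232.


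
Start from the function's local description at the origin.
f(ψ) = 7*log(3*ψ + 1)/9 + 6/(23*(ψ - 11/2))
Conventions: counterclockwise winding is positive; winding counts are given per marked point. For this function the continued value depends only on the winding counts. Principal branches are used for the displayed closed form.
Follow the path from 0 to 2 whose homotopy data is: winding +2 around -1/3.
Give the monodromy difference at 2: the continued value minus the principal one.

The rational part is single-valued and drops out of the difference; each branch term changes only by its own monodromy.
(7/9)*log(1 - ψ/(-1/3)): each positive loop around -1/3 adds 2*pi*i to the log, so winding +2 contributes (7/9)*(2)*2*pi*i = (28/9)*pi*i.
Summing the contributions at ψ = 2 gives (28/9)*pi*i.

Continued minus principal equals (28/9)*pi*i.


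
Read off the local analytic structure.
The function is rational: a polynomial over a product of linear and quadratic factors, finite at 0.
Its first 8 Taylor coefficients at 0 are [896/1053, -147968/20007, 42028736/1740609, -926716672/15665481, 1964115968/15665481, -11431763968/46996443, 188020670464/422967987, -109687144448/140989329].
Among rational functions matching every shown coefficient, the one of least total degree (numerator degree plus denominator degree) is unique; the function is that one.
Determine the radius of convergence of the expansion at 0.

No rational of total degree below 5 reproduces all 8 coefficients; solving the [2/3] Pade equations on them gives f(ψ) = (-11*ψ**2/29 - 32*ψ/19 + 14/39)/(ψ + 3/4)**3, whose expansion matches every shown term.
Denominator factor (ψ + 3/4)^3: pole of order 3 at -3/4, modulus 3/4.
The radius of convergence is the smallest modulus among the singular points: 3/4.

The radius of convergence is 3/4.


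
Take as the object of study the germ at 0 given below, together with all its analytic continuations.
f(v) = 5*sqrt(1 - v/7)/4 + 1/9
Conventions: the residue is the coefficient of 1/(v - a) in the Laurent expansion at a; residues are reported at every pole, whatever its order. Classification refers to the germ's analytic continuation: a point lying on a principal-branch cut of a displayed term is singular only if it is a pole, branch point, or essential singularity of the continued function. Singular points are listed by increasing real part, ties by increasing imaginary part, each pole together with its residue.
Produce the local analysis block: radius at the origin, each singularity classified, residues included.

Radius of convergence at 0: 7.
At 7: an algebraic (square-root) branch point.

Branch term (5/4)*sqrt(1 - v/(7)): its argument vanishes at v = 7, a square-root branch point, modulus 7.
The radius of convergence is the smallest modulus among the singular points: 7.


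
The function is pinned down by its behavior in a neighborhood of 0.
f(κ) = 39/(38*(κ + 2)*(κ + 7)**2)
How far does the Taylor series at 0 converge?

The radius of convergence is 2.

Denominator factor (κ + 7)^2: pole of order 2 at -7, modulus 7.
Denominator factor (κ + 2): pole of order 1 at -2, modulus 2.
The radius of convergence is the smallest modulus among the singular points: 2.


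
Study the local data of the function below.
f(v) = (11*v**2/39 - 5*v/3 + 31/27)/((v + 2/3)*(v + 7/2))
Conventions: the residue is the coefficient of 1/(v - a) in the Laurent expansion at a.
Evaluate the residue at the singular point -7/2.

The residue is -14653/3978.

At the order-1 pole -7/2 set g(v) = (v - (-7/2))*f(v) = (11*v**2/39 - 5*v/3 + 31/27)/(v + 2/3).
Simple pole: residue = g(a) at a = -7/2, which is -14653/3978.


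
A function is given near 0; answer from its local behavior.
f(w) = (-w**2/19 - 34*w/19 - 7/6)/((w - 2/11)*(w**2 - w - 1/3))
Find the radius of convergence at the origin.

Denominator factor (w**2 - w - 1/3): discriminant 7/3, real irrational roots 1/2 + (1/6)*sqrt(21) and 1/2 - (1/6)*sqrt(21); poles of order 1, moduli 1/2 + (1/6)*sqrt(21) and -1/2 + (1/6)*sqrt(21).
Denominator factor (w - 2/11): pole of order 1 at 2/11, modulus 2/11.
The radius of convergence is the smallest modulus among the singular points: 2/11.

The radius of convergence is 2/11.


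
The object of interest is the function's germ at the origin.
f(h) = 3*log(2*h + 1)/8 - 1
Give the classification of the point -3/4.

There is no denominator, hence no pole anywhere.
Branch term log(1 - h/(-1/2)): argument at -3/4 is -1/2, nonzero, so -3/4 is not its branch point (a point on a principal cut is still regular for the continued germ).
So the germ continues analytically to -3/4.

The point is a regular point.


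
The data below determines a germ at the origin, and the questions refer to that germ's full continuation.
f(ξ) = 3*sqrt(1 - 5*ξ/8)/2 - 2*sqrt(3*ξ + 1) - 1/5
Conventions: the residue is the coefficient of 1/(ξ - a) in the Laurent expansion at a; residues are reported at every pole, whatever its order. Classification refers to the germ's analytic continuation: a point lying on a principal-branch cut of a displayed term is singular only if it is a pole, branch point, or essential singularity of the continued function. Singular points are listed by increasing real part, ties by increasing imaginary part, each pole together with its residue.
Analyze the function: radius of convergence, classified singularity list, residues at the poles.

Radius of convergence at 0: 1/3.
At -1/3: an algebraic (square-root) branch point.
At 8/5: an algebraic (square-root) branch point.

Branch term (-2)*sqrt(1 - ξ/(-1/3)): its argument vanishes at ξ = -1/3, a square-root branch point, modulus 1/3.
Branch term (3/2)*sqrt(1 - ξ/(8/5)): its argument vanishes at ξ = 8/5, a square-root branch point, modulus 8/5.
The radius of convergence is the smallest modulus among the singular points: 1/3.
List the singular points by increasing real part (a conjugate pair: the negative imaginary part first).


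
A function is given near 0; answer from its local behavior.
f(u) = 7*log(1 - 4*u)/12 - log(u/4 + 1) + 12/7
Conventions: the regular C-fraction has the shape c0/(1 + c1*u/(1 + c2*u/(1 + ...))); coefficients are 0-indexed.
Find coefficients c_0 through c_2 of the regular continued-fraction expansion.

Taylor coefficients (expand at 0): a_0 = 12/7, a_1 = -31/12, a_2 = -445/96.
c0 = a_0 = 12/7. Peel one level at a time: if S = 1 + c*u/S' with S'(0) = 1, then c is the u-coefficient of S and S' = c*u/(S - 1).
S_1 = c0/f = 1 + (217/144)*u + (103159/20736)*u^2 + ...; c1 = 217/144.
S_2 = c1*u/(S_1 - 1) = 1 + (-14737/4464)*u + ...; c2 = -14737/4464.

The regular C-fraction coefficients are [12/7, 217/144, -14737/4464].


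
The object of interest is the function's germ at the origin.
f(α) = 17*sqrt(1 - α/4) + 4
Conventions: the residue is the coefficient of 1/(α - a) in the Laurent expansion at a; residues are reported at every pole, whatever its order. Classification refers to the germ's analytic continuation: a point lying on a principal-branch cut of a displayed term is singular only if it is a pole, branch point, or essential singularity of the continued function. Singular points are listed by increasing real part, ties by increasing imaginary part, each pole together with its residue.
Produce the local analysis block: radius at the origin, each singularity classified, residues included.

Branch term (17)*sqrt(1 - α/(4)): its argument vanishes at α = 4, a square-root branch point, modulus 4.
The radius of convergence is the smallest modulus among the singular points: 4.

Radius of convergence at 0: 4.
At 4: an algebraic (square-root) branch point.


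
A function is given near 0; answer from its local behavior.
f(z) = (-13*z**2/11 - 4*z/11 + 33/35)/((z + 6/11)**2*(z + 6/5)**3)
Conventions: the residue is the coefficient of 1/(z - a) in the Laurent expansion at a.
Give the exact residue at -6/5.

At the order-3 pole -6/5 set g(z) = (z - (-6/5))^3*f(z) = (-13*z**2/11 - 4*z/11 + 33/35)/(z + 6/11)**2.
Order-3 pole: residue = g''(a)/2; g''(-6/5) = 12546875/653184, so the residue is 12546875/1306368.

The residue is 12546875/1306368.


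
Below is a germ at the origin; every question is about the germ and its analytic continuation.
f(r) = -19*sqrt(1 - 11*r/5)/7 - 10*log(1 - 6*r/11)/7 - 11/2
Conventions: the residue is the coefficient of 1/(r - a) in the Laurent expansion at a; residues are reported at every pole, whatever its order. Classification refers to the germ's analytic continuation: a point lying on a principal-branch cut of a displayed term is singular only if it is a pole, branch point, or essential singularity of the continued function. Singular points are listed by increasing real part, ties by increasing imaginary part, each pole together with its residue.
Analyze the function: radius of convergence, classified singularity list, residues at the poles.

Radius of convergence at 0: 5/11.
At 5/11: an algebraic (square-root) branch point.
At 11/6: a logarithmic branch point.

Branch term (-10/7)*log(1 - r/(11/6)): its argument vanishes at r = 11/6, a logarithmic branch point, modulus 11/6.
Branch term (-19/7)*sqrt(1 - r/(5/11)): its argument vanishes at r = 5/11, a square-root branch point, modulus 5/11.
The radius of convergence is the smallest modulus among the singular points: 5/11.
List the singular points by increasing real part (a conjugate pair: the negative imaginary part first).


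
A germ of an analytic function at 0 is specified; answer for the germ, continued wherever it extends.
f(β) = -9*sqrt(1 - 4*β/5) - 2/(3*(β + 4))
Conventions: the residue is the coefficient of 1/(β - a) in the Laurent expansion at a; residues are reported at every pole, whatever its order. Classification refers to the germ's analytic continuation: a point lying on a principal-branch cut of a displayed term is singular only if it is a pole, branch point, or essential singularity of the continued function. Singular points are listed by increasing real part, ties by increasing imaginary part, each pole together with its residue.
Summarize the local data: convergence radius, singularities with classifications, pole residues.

Denominator factor (β + 4): pole of order 1 at -4, modulus 4.
Branch term (-9)*sqrt(1 - β/(5/4)): its argument vanishes at β = 5/4, a square-root branch point, modulus 5/4.
The radius of convergence is the smallest modulus among the singular points: 5/4.
The branch term is analytic at -4 and contributes nothing to the residue; only the rational part matters.
At the order-1 pole -4 set g(β) = (β - (-4))*(rational part) = -2/3.
Simple pole: residue = g(a) at a = -4, which is -2/3.
List the singular points by increasing real part (a conjugate pair: the negative imaginary part first).

Radius of convergence at 0: 5/4.
At -4: a pole of order 1; residue -2/3.
At 5/4: an algebraic (square-root) branch point.
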